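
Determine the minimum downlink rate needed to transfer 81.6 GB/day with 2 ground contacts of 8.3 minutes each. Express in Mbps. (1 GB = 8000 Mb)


total contact time = 2 * 8.3 * 60 = 996.0000 s
data = 81.6 GB = 652800.0000 Mb
rate = 652800.0000 / 996.0000 = 655.4217 Mbps

655.4217 Mbps


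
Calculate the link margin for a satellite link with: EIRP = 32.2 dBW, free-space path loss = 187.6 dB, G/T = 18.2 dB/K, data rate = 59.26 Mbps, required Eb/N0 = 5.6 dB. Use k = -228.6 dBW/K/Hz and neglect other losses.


C/N0 = EIRP - FSPL + G/T - k = 32.2 - 187.6 + 18.2 - (-228.6)
C/N0 = 91.4000 dB-Hz
R_b = 59.26 Mbps = 5.926e+07 bps -> 10*log10(R_b) = 77.7276 dB-Hz
Eb/N0 = C/N0 - 10*log10(R_b) = 91.4000 - 77.7276 = 13.6724 dB
Margin = Eb/N0 - Eb/N0_req = 13.6724 - 5.6 = 8.0724 dB (link closes)

8.0724 dB


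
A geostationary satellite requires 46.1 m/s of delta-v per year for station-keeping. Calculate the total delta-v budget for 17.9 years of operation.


dV = rate * years = 46.1 * 17.9
dV = 825.1900 m/s

825.1900 m/s


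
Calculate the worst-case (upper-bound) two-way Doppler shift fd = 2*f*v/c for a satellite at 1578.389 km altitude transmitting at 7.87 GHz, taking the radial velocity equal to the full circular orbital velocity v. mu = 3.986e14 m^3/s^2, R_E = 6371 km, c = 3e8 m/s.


r = 7.949389e+06 m
v = sqrt(mu/r) = 7081.1170 m/s (worst-case radial velocity)
f = 7.87 GHz = 7.87e+09 Hz
fd = 2*f*v/c = 2*7.87e+09*7081.1170/3.0e+08
fd = 371522.6072 Hz

371522.6072 Hz


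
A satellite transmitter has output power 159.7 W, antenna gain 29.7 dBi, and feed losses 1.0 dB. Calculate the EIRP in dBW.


Pt = 159.7 W = 22.0330 dBW
EIRP = Pt_dBW + Gt - losses = 22.0330 + 29.7 - 1.0 = 50.7330 dBW

50.7330 dBW


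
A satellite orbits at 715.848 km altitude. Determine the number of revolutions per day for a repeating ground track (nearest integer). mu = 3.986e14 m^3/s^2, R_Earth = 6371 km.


r = 7.086848e+06 m
T = 2*pi*sqrt(r^3/mu) = 5937.3260 s = 98.9554 min
revs/day = 1440 / 98.9554 = 14.5520
Rounded: 15 revolutions per day

15 revolutions per day


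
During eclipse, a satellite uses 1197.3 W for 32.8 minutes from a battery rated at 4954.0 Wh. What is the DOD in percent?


E_used = P * t / 60 = 1197.3 * 32.8 / 60 = 654.5240 Wh
DOD = E_used / E_total * 100 = 654.5240 / 4954.0 * 100
DOD = 13.2120 %

13.2120 %


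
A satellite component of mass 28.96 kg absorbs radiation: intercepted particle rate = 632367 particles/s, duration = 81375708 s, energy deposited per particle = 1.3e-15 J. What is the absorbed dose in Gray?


Total energy deposited = rate * time * E_per
  = 632367 * 81375708 * 1.3e-15 = 0.06689711 J
Dose = E_total / mass = 0.06689711 / 28.96
Dose = 0.002309983 Gy

0.0023 Gy


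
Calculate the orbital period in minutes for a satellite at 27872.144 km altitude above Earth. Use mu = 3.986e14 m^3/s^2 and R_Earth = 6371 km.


r = 34243.1440 km = 3.4243144e+07 m
T = 2*pi*sqrt(r^3/mu) = 2*pi*sqrt(4.0153268e+22 / 3.986e14)
T = 63062.5705 s = 1051.0428 min

1051.0428 minutes


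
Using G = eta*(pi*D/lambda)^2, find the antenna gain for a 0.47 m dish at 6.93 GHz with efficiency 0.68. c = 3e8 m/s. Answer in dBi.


lambda = c/f = 3e8 / 6.93e+09 = 0.04329004 m
G = eta*(pi*D/lambda)^2 = 0.68*(pi*0.47/0.04329004)^2
G = 791.0944 (linear)
G = 10*log10(791.0944) = 28.9823 dBi

28.9823 dBi


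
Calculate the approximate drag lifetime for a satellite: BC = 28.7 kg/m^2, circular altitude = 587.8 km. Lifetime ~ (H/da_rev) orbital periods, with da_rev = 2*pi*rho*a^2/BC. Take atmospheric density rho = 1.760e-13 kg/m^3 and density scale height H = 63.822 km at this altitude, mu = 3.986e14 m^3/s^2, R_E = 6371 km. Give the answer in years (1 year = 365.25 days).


a = R_E + alt = 6958.8000 km = 6.9588e+06 m
da_rev = 2*pi*rho*a^2/BC = 2*pi*1.760e-13*(6.9588e+06)^2/28.7 = 1.865861 m per revolution
N = H/da_rev = 63822.0000 m / 1.865861 m = 34205.1154 revolutions
P = 2*pi*sqrt(a^3/mu) = 5777.1382 s
lifetime = N*P = 34205.1154 * 5777.1382 = 1.9760768e+08 s = 2287.1259 days
years = 2287.1259 / 365.25 = 6.2618 years

6.2618 years


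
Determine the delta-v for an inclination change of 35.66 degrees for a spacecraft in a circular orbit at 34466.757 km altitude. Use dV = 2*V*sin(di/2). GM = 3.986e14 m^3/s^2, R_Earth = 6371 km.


r = 40837.7570 km = 4.0837757e+07 m
V = sqrt(mu/r) = 3124.1919 m/s
di = 35.66 deg = 0.6223844 rad
dV = 2*V*sin(di/2) = 2*3124.1919*sin(0.3111922)
dV = 1913.2164 m/s = 1.9132 km/s

1.9132 km/s


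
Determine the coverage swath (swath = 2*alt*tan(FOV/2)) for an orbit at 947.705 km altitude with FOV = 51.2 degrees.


FOV = 51.2 deg = 0.8936086 rad
swath = 2 * alt * tan(FOV/2) = 2 * 947.705 * tan(0.4468043)
swath = 2 * 947.705 * 0.4791197
swath = 908.1283 km

908.1283 km


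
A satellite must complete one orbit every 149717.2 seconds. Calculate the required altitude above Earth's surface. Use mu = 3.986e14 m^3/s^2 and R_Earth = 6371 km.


T = 149717.2 s
r = (mu*T^2/(4*pi^2))^(1/3) = (3.986e14 * 149717.2^2 / (4*pi^2))^(1/3)
r = 6.0940636e+07 m = 60940.6362 km
alt = r - R_E = 60940.6362 - 6371 = 54569.6362 km

54569.6362 km


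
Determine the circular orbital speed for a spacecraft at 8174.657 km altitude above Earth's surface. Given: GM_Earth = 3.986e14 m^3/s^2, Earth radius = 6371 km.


r = R_E + alt = 6371.0 + 8174.657 = 14545.6570 km = 1.4545657e+07 m
v = sqrt(mu/r) = sqrt(3.986e14 / 1.4545657e+07) = 5234.8227 m/s = 5.2348 km/s

5.2348 km/s


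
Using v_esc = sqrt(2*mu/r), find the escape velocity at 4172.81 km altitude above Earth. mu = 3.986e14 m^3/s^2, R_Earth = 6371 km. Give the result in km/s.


r = 6371.0 + 4172.81 = 10543.8100 km = 1.054381e+07 m
v_esc = sqrt(2*mu/r) = sqrt(2*3.986e14 / 1.054381e+07)
v_esc = 8695.3058 m/s = 8.6953 km/s

8.6953 km/s


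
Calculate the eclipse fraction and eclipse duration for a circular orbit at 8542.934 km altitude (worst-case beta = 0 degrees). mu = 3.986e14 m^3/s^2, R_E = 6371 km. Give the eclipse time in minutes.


r = 14913.9340 km
T = 302.0983 min
Eclipse fraction = arcsin(R_E/r)/pi = arcsin(6371.0000/14913.9340)/pi
= arcsin(0.4271844)/pi = 0.1404945
Eclipse duration = 0.1404945 * 302.0983 = 42.4431 min

42.4431 minutes


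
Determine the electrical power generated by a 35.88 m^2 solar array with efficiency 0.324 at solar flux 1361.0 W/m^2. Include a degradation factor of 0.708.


P = area * eta * S * degradation
P = 35.88 * 0.324 * 1361.0 * 0.708
P = 11201.8261 W

11201.8261 W


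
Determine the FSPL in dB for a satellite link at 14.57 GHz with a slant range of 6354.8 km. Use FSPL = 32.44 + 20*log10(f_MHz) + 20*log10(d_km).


f = 14.57 GHz = 14570.0000 MHz
d = 6354.8 km
FSPL = 32.44 + 20*log10(14570.0000) + 20*log10(6354.8)
FSPL = 32.44 + 83.2692 + 76.0620
FSPL = 191.7712 dB

191.7712 dB


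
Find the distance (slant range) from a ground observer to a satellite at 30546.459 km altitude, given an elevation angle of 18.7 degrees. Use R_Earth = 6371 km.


h = 30546.459 km, el = 18.7 deg
d = -R_E*sin(el) + sqrt((R_E*sin(el))^2 + 2*R_E*h + h^2)
d = -6371.0000*sin(0.3263766) + sqrt((6371.0000*0.320613)^2 + 2*6371.0000*30546.459 + 30546.459^2)
d = 34378.2678 km

34378.2678 km


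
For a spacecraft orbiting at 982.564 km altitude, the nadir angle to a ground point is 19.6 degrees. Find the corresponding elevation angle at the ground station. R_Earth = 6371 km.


r = R_E + alt = 7353.5640 km
Law of sines in the satellite / Earth-center / ground-point triangle:
  sin(nadir)/R_E = sin(90 + el)/r  =>  cos(el) = (r/R_E)*sin(nadir)
cos(el) = (7353.5640 / 6371.0000) * sin(19.6 deg) = 0.3871864
el = arccos(0.3871864) = 67.2205 deg
(Earth-central angle = 90 - nadir - el = 3.1795 deg)

67.2205 degrees


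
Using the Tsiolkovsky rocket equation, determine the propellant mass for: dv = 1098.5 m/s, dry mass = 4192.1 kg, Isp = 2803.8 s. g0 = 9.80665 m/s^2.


ve = Isp * g0 = 2803.8 * 9.80665 = 27495.885270 m/s
mass ratio = exp(dv/ve) = exp(1098.5/27495.885270) = 1.04076023
m_prop = m_dry * (mr - 1) = 4192.1 * (1.04076023 - 1)
m_prop = 170.8709 kg

170.8709 kg


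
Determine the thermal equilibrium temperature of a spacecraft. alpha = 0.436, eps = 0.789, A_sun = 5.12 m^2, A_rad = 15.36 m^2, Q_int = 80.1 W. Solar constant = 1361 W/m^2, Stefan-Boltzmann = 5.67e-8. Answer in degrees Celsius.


Numerator = alpha*S*A_sun + Q_int = 0.436*1361*5.12 + 80.1 = 3118.2875 W
Denominator = eps*sigma*A_rad = 0.789*5.67e-8*15.36 = 6.8714957e-07 W/K^4
T^4 = 4.538004e+09 K^4
T = 259.5471 K = -13.6029 C

-13.6029 degrees Celsius


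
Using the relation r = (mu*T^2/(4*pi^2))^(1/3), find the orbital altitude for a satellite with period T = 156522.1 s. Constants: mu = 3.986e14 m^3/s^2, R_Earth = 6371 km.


T = 156522.1 s
r = (mu*T^2/(4*pi^2))^(1/3) = (3.986e14 * 156522.1^2 / (4*pi^2))^(1/3)
r = 6.2773493e+07 m = 62773.4932 km
alt = r - R_E = 62773.4932 - 6371 = 56402.4932 km

56402.4932 km


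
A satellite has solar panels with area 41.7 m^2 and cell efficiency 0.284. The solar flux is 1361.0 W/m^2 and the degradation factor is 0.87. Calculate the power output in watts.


P = area * eta * S * degradation
P = 41.7 * 0.284 * 1361.0 * 0.87
P = 14022.7042 W

14022.7042 W


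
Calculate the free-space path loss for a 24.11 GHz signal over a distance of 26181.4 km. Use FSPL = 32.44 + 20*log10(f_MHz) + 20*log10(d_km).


f = 24.11 GHz = 24110.0000 MHz
d = 26181.4 km
FSPL = 32.44 + 20*log10(24110.0000) + 20*log10(26181.4)
FSPL = 32.44 + 87.6439 + 88.3599
FSPL = 208.4438 dB

208.4438 dB


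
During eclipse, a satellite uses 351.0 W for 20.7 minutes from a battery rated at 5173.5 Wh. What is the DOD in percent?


E_used = P * t / 60 = 351.0 * 20.7 / 60 = 121.0950 Wh
DOD = E_used / E_total * 100 = 121.0950 / 5173.5 * 100
DOD = 2.3407 %

2.3407 %


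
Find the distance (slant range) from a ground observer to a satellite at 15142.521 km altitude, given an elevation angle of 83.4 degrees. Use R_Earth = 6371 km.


h = 15142.521 km, el = 83.4 deg
d = -R_E*sin(el) + sqrt((R_E*sin(el))^2 + 2*R_E*h + h^2)
d = -6371.0000*sin(1.4556) + sqrt((6371.0000*0.9933728)^2 + 2*6371.0000*15142.521 + 15142.521^2)
d = 15172.2773 km

15172.2773 km


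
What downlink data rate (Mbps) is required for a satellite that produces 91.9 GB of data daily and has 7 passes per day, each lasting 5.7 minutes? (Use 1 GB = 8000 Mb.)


total contact time = 7 * 5.7 * 60 = 2394.0000 s
data = 91.9 GB = 735200.0000 Mb
rate = 735200.0000 / 2394.0000 = 307.1011 Mbps

307.1011 Mbps


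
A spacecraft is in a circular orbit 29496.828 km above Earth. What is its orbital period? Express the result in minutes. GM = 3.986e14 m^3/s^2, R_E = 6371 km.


r = 35867.8280 km = 3.5867828e+07 m
T = 2*pi*sqrt(r^3/mu) = 2*pi*sqrt(4.6144e+22 / 3.986e14)
T = 67603.4467 s = 1126.7241 min

1126.7241 minutes


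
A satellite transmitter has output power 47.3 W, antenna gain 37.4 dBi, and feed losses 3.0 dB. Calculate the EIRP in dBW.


Pt = 47.3 W = 16.7486 dBW
EIRP = Pt_dBW + Gt - losses = 16.7486 + 37.4 - 3.0 = 51.1486 dBW

51.1486 dBW


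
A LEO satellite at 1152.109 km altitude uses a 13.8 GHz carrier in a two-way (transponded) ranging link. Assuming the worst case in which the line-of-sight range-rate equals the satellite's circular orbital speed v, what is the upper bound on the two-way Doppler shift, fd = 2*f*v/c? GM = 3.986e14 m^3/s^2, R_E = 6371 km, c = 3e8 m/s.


r = 7.523109e+06 m
v = sqrt(mu/r) = 7278.9707 m/s (worst-case radial velocity)
f = 13.8 GHz = 1.38e+10 Hz
fd = 2*f*v/c = 2*1.38e+10*7278.9707/3.0e+08
fd = 669665.3026 Hz

669665.3026 Hz


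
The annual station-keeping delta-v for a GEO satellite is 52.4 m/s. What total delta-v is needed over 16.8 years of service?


dV = rate * years = 52.4 * 16.8
dV = 880.3200 m/s

880.3200 m/s


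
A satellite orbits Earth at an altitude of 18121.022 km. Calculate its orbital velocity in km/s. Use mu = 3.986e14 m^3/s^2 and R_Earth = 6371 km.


r = R_E + alt = 6371.0 + 18121.022 = 24492.0220 km = 2.4492022e+07 m
v = sqrt(mu/r) = sqrt(3.986e14 / 2.4492022e+07) = 4034.1898 m/s = 4.0342 km/s

4.0342 km/s


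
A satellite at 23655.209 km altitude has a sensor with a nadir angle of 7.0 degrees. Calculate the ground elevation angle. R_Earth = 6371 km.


r = R_E + alt = 30026.2090 km
Law of sines in the satellite / Earth-center / ground-point triangle:
  sin(nadir)/R_E = sin(90 + el)/r  =>  cos(el) = (r/R_E)*sin(nadir)
cos(el) = (30026.2090 / 6371.0000) * sin(7.0 deg) = 0.5743642
el = arccos(0.5743642) = 54.9449 deg
(Earth-central angle = 90 - nadir - el = 28.0551 deg)

54.9449 degrees


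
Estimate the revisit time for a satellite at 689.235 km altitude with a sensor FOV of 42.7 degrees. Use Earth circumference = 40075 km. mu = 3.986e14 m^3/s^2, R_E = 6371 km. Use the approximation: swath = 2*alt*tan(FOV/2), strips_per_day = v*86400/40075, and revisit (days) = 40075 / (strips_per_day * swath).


swath = 2*689.235*tan(0.3726278) = 538.8293 km
v = sqrt(mu/r) = 7513.7903 m/s = 7.5138 km/s
strips/day = v*86400/40075 = 7.5138*86400/40075 = 16.1994
coverage/day = strips * swath = 16.1994 * 538.8293 = 8728.7179 km
revisit = 40075 / 8728.7179 = 4.5912 days

4.5912 days


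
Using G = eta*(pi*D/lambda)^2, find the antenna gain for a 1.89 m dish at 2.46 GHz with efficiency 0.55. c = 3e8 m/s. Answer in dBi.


lambda = c/f = 3e8 / 2.46e+09 = 0.1219512 m
G = eta*(pi*D/lambda)^2 = 0.55*(pi*1.89/0.1219512)^2
G = 1303.8083 (linear)
G = 10*log10(1303.8083) = 31.1521 dBi

31.1521 dBi


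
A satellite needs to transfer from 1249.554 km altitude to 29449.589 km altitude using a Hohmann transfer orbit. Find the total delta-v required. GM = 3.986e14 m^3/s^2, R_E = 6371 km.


r1 = 7620.5540 km = 7.620554e+06 m
r2 = 35820.5890 km = 3.5820589e+07 m
dv1 = sqrt(mu/r1)*(sqrt(2*r2/(r1+r2)) - 1) = 2055.3734 m/s
dv2 = sqrt(mu/r2)*(1 - sqrt(2*r1/(r1+r2))) = 1359.9404 m/s
total dv = |dv1| + |dv2| = 2055.3734 + 1359.9404 = 3415.3138 m/s = 3.4153 km/s

3.4153 km/s


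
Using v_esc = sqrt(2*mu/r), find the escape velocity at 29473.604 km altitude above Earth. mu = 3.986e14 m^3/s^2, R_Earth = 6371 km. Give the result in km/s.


r = 6371.0 + 29473.604 = 35844.6040 km = 3.5844604e+07 m
v_esc = sqrt(2*mu/r) = sqrt(2*3.986e14 / 3.5844604e+07)
v_esc = 4715.9778 m/s = 4.7160 km/s

4.7160 km/s


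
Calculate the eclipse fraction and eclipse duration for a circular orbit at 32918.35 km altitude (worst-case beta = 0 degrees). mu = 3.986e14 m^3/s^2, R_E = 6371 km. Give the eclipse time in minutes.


r = 39289.3500 km
T = 1291.7315 min
Eclipse fraction = arcsin(R_E/r)/pi = arcsin(6371.0000/39289.3500)/pi
= arcsin(0.1621559)/pi = 0.05184475
Eclipse duration = 0.05184475 * 1291.7315 = 66.9695 min

66.9695 minutes


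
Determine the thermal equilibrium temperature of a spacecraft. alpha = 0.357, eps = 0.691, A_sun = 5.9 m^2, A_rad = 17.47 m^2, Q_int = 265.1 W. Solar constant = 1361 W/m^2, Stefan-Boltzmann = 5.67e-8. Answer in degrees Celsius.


Numerator = alpha*S*A_sun + Q_int = 0.357*1361*5.9 + 265.1 = 3131.7743 W
Denominator = eps*sigma*A_rad = 0.691*5.67e-8*17.47 = 6.8446936e-07 W/K^4
T^4 = 4.5754777e+09 K^4
T = 260.0813 K = -13.0687 C

-13.0687 degrees Celsius


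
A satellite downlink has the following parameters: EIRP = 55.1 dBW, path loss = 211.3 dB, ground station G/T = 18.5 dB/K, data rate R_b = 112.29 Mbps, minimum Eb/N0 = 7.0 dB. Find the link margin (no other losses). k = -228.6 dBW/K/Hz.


C/N0 = EIRP - FSPL + G/T - k = 55.1 - 211.3 + 18.5 - (-228.6)
C/N0 = 90.9000 dB-Hz
R_b = 112.29 Mbps = 1.1229e+08 bps -> 10*log10(R_b) = 80.5034 dB-Hz
Eb/N0 = C/N0 - 10*log10(R_b) = 90.9000 - 80.5034 = 10.3966 dB
Margin = Eb/N0 - Eb/N0_req = 10.3966 - 7.0 = 3.3966 dB (link closes)

3.3966 dB


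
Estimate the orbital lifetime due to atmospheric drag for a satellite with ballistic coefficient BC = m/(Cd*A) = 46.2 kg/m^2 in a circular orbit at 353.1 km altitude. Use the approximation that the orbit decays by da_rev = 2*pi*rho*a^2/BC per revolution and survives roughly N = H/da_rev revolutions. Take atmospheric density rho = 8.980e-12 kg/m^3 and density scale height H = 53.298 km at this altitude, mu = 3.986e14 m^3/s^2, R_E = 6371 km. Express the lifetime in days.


a = R_E + alt = 6724.1000 km = 6.7241e+06 m
da_rev = 2*pi*rho*a^2/BC = 2*pi*8.980e-12*(6.7241e+06)^2/46.2 = 55.218240 m per revolution
N = H/da_rev = 53298.0000 m / 55.218240 m = 965.2245 revolutions
P = 2*pi*sqrt(a^3/mu) = 5487.3475 s
lifetime = N*P = 965.2245 * 5487.3475 = 5.2965225e+06 s = 61.3023 days

61.3023 days


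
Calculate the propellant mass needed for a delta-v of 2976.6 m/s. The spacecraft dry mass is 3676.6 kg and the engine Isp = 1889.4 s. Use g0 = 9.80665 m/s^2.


ve = Isp * g0 = 1889.4 * 9.80665 = 18528.684510 m/s
mass ratio = exp(dv/ve) = exp(2976.6/18528.684510) = 1.17427180
m_prop = m_dry * (mr - 1) = 3676.6 * (1.17427180 - 1)
m_prop = 640.7277 kg

640.7277 kg


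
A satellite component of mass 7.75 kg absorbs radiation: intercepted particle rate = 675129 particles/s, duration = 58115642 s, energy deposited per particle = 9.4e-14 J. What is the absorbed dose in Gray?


Total energy deposited = rate * time * E_per
  = 675129 * 58115642 * 9.4e-14 = 3.6881 J
Dose = E_total / mass = 3.6881 / 7.75
Dose = 0.4758893 Gy

0.4759 Gy


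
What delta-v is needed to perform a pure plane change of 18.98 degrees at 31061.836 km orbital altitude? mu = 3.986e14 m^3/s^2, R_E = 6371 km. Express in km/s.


r = 37432.8360 km = 3.7432836e+07 m
V = sqrt(mu/r) = 3263.1894 m/s
di = 18.98 deg = 0.3312635 rad
dV = 2*V*sin(di/2) = 2*3263.1894*sin(0.1656317)
dV = 1076.0397 m/s = 1.0760 km/s

1.0760 km/s


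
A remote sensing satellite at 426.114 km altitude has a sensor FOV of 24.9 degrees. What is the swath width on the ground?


FOV = 24.9 deg = 0.434587 rad
swath = 2 * alt * tan(FOV/2) = 2 * 426.114 * tan(0.2172935)
swath = 2 * 426.114 * 0.2207793
swath = 188.1543 km

188.1543 km


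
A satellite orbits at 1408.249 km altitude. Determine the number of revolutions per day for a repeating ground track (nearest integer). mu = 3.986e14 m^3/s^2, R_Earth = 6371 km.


r = 7.779249e+06 m
T = 2*pi*sqrt(r^3/mu) = 6828.3808 s = 113.8063 min
revs/day = 1440 / 113.8063 = 12.6531
Rounded: 13 revolutions per day

13 revolutions per day


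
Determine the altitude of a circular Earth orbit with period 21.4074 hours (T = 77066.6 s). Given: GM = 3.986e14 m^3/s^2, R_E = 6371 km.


T = 77066.6 s
r = (mu*T^2/(4*pi^2))^(1/3) = (3.986e14 * 77066.6^2 / (4*pi^2))^(1/3)
r = 3.9141427e+07 m = 39141.4267 km
alt = r - R_E = 39141.4267 - 6371 = 32770.4267 km

32770.4267 km


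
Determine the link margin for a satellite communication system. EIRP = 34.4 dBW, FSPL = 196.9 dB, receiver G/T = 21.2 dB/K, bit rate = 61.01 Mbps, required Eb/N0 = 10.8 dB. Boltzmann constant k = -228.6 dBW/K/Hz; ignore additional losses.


C/N0 = EIRP - FSPL + G/T - k = 34.4 - 196.9 + 21.2 - (-228.6)
C/N0 = 87.3000 dB-Hz
R_b = 61.01 Mbps = 6.101e+07 bps -> 10*log10(R_b) = 77.8540 dB-Hz
Eb/N0 = C/N0 - 10*log10(R_b) = 87.3000 - 77.8540 = 9.4460 dB
Margin = Eb/N0 - Eb/N0_req = 9.4460 - 10.8 = -1.3540 dB (negative margin: link does not close)

-1.3540 dB


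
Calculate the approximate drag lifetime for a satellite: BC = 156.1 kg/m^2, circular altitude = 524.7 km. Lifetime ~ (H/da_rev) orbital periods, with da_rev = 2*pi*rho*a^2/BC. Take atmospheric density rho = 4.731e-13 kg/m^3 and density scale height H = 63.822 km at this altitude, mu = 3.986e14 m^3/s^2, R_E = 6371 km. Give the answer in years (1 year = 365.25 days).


a = R_E + alt = 6895.7000 km = 6.8957e+06 m
da_rev = 2*pi*rho*a^2/BC = 2*pi*4.731e-13*(6.8957e+06)^2/156.1 = 0.905496199 m per revolution
N = H/da_rev = 63822.0000 m / 0.905496199 m = 70482.9022 revolutions
P = 2*pi*sqrt(a^3/mu) = 5698.7389 s
lifetime = N*P = 70482.9022 * 5698.7389 = 4.0166366e+08 s = 4648.8849 days
years = 4648.8849 / 365.25 = 12.7280 years

12.7280 years


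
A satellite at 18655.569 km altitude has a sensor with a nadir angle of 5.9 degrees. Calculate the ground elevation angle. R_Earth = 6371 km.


r = R_E + alt = 25026.5690 km
Law of sines in the satellite / Earth-center / ground-point triangle:
  sin(nadir)/R_E = sin(90 + el)/r  =>  cos(el) = (r/R_E)*sin(nadir)
cos(el) = (25026.5690 / 6371.0000) * sin(5.9 deg) = 0.4037898
el = arccos(0.4037898) = 66.1847 deg
(Earth-central angle = 90 - nadir - el = 17.9153 deg)

66.1847 degrees


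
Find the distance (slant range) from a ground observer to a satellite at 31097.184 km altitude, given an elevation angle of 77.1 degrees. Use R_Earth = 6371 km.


h = 31097.184 km, el = 77.1 deg
d = -R_E*sin(el) + sqrt((R_E*sin(el))^2 + 2*R_E*h + h^2)
d = -6371.0000*sin(1.3456) + sqrt((6371.0000*0.9747612)^2 + 2*6371.0000*31097.184 + 31097.184^2)
d = 31230.9743 km

31230.9743 km


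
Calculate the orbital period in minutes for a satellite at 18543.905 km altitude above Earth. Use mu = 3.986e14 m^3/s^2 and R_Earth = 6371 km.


r = 24914.9050 km = 2.4914905e+07 m
T = 2*pi*sqrt(r^3/mu) = 2*pi*sqrt(1.5465989e+22 / 3.986e14)
T = 39138.1303 s = 652.3022 min

652.3022 minutes


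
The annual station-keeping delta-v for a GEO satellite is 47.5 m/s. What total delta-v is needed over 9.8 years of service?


dV = rate * years = 47.5 * 9.8
dV = 465.5000 m/s

465.5000 m/s


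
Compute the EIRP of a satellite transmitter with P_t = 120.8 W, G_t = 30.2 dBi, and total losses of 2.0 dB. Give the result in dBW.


Pt = 120.8 W = 20.8207 dBW
EIRP = Pt_dBW + Gt - losses = 20.8207 + 30.2 - 2.0 = 49.0207 dBW

49.0207 dBW


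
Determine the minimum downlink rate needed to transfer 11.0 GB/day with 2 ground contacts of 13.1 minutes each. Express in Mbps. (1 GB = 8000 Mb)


total contact time = 2 * 13.1 * 60 = 1572.0000 s
data = 11.0 GB = 88000.0000 Mb
rate = 88000.0000 / 1572.0000 = 55.9796 Mbps

55.9796 Mbps


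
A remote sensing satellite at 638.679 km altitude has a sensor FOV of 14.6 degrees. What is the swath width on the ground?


FOV = 14.6 deg = 0.2548181 rad
swath = 2 * alt * tan(FOV/2) = 2 * 638.679 * tan(0.127409)
swath = 2 * 638.679 * 0.128103
swath = 163.6333 km

163.6333 km


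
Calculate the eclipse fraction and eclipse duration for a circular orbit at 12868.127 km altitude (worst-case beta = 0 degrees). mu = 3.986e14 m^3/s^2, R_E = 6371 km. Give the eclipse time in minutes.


r = 19239.1270 km
T = 442.6271 min
Eclipse fraction = arcsin(R_E/r)/pi = arcsin(6371.0000/19239.1270)/pi
= arcsin(0.3311481)/pi = 0.107436
Eclipse duration = 0.107436 * 442.6271 = 47.5541 min

47.5541 minutes


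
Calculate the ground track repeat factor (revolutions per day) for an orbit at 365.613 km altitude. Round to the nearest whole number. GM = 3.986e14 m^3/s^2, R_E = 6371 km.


r = 6.736613e+06 m
T = 2*pi*sqrt(r^3/mu) = 5502.6719 s = 91.7112 min
revs/day = 1440 / 91.7112 = 15.7015
Rounded: 16 revolutions per day

16 revolutions per day


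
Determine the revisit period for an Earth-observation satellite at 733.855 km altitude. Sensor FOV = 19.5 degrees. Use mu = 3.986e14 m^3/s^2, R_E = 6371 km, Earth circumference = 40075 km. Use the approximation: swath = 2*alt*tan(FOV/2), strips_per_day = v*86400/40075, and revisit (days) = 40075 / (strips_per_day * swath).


swath = 2*733.855*tan(0.1701696) = 252.1987 km
v = sqrt(mu/r) = 7490.1590 m/s = 7.4902 km/s
strips/day = v*86400/40075 = 7.4902*86400/40075 = 16.1485
coverage/day = strips * swath = 16.1485 * 252.1987 = 4072.6220 km
revisit = 40075 / 4072.6220 = 9.8401 days

9.8401 days


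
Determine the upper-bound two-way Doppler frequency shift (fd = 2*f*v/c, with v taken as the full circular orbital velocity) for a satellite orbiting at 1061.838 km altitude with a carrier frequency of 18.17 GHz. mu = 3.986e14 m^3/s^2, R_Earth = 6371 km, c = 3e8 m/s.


r = 7.432838e+06 m
v = sqrt(mu/r) = 7323.0384 m/s (worst-case radial velocity)
f = 18.17 GHz = 1.817e+10 Hz
fd = 2*f*v/c = 2*1.817e+10*7323.0384/3.0e+08
fd = 887064.0557 Hz

887064.0557 Hz


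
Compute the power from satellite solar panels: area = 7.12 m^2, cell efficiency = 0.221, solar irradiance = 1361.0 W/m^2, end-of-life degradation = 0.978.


P = area * eta * S * degradation
P = 7.12 * 0.221 * 1361.0 * 0.978
P = 2094.4464 W

2094.4464 W


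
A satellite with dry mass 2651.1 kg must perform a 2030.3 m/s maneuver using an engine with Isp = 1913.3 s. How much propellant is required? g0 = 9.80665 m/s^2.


ve = Isp * g0 = 1913.3 * 9.80665 = 18763.063445 m/s
mass ratio = exp(dv/ve) = exp(2030.3/18763.063445) = 1.11427869
m_prop = m_dry * (mr - 1) = 2651.1 * (1.11427869 - 1)
m_prop = 302.9642 kg

302.9642 kg


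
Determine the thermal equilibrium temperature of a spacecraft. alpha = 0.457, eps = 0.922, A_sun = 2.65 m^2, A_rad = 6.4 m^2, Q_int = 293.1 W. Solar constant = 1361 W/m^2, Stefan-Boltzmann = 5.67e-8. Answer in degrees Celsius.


Numerator = alpha*S*A_sun + Q_int = 0.457*1361*2.65 + 293.1 = 1941.3391 W
Denominator = eps*sigma*A_rad = 0.922*5.67e-8*6.4 = 3.3457536e-07 W/K^4
T^4 = 5.802397e+09 K^4
T = 275.9954 K = 2.8454 C

2.8454 degrees Celsius


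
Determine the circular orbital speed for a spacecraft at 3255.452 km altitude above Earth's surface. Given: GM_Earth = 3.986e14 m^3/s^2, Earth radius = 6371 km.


r = R_E + alt = 6371.0 + 3255.452 = 9626.4520 km = 9.626452e+06 m
v = sqrt(mu/r) = sqrt(3.986e14 / 9.626452e+06) = 6434.8070 m/s = 6.4348 km/s

6.4348 km/s


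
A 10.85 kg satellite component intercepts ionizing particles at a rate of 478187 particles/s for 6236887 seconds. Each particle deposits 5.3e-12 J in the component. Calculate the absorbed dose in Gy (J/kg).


Total energy deposited = rate * time * E_per
  = 478187 * 6236887 * 5.3e-12 = 15.8067 J
Dose = E_total / mass = 15.8067 / 10.85
Dose = 1.4568 Gy

1.4568 Gy


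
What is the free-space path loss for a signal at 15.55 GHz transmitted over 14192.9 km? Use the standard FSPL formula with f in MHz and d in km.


f = 15.55 GHz = 15550.0000 MHz
d = 14192.9 km
FSPL = 32.44 + 20*log10(15550.0000) + 20*log10(14192.9)
FSPL = 32.44 + 83.8346 + 83.0414
FSPL = 199.3160 dB

199.3160 dB


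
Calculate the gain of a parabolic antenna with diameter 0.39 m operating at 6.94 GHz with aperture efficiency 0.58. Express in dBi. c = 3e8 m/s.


lambda = c/f = 3e8 / 6.94e+09 = 0.04322767 m
G = eta*(pi*D/lambda)^2 = 0.58*(pi*0.39/0.04322767)^2
G = 465.9436 (linear)
G = 10*log10(465.9436) = 26.6833 dBi

26.6833 dBi


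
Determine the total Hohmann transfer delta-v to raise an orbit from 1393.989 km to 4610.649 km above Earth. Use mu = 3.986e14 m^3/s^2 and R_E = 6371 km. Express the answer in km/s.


r1 = 7764.9890 km = 7.764989e+06 m
r2 = 10981.6490 km = 1.0981649e+07 m
dv1 = sqrt(mu/r1)*(sqrt(2*r2/(r1+r2)) - 1) = 590.3590 m/s
dv2 = sqrt(mu/r2)*(1 - sqrt(2*r1/(r1+r2))) = 541.1829 m/s
total dv = |dv1| + |dv2| = 590.3590 + 541.1829 = 1131.5419 m/s = 1.1315 km/s

1.1315 km/s


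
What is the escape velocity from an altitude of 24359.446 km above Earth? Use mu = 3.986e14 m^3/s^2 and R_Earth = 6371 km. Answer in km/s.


r = 6371.0 + 24359.446 = 30730.4460 km = 3.0730446e+07 m
v_esc = sqrt(2*mu/r) = sqrt(2*3.986e14 / 3.0730446e+07)
v_esc = 5093.2995 m/s = 5.0933 km/s

5.0933 km/s


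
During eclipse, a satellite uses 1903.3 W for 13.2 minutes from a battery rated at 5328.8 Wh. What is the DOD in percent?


E_used = P * t / 60 = 1903.3 * 13.2 / 60 = 418.7260 Wh
DOD = E_used / E_total * 100 = 418.7260 / 5328.8 * 100
DOD = 7.8578 %

7.8578 %


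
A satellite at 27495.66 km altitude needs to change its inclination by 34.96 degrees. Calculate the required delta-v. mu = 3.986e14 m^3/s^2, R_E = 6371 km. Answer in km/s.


r = 33866.6600 km = 3.386666e+07 m
V = sqrt(mu/r) = 3430.6978 m/s
di = 34.96 deg = 0.6101671 rad
dV = 2*V*sin(di/2) = 2*3430.6978*sin(0.3050836)
dV = 2060.9771 m/s = 2.0610 km/s

2.0610 km/s


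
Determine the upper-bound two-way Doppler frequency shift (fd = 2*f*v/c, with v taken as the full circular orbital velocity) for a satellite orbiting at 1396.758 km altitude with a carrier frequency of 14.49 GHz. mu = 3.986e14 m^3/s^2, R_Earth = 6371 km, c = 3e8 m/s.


r = 7.767758e+06 m
v = sqrt(mu/r) = 7163.4264 m/s (worst-case radial velocity)
f = 14.49 GHz = 1.449e+10 Hz
fd = 2*f*v/c = 2*1.449e+10*7163.4264/3.0e+08
fd = 691986.9912 Hz

691986.9912 Hz


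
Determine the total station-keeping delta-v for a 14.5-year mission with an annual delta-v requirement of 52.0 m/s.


dV = rate * years = 52.0 * 14.5
dV = 754.0000 m/s

754.0000 m/s


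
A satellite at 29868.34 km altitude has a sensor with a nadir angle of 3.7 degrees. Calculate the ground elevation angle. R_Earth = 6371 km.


r = R_E + alt = 36239.3400 km
Law of sines in the satellite / Earth-center / ground-point triangle:
  sin(nadir)/R_E = sin(90 + el)/r  =>  cos(el) = (r/R_E)*sin(nadir)
cos(el) = (36239.3400 / 6371.0000) * sin(3.7 deg) = 0.3670708
el = arccos(0.3670708) = 68.4649 deg
(Earth-central angle = 90 - nadir - el = 17.8351 deg)

68.4649 degrees


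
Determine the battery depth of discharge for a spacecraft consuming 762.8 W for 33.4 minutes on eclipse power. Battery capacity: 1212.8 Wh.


E_used = P * t / 60 = 762.8 * 33.4 / 60 = 424.6253 Wh
DOD = E_used / E_total * 100 = 424.6253 / 1212.8 * 100
DOD = 35.0120 %

35.0120 %


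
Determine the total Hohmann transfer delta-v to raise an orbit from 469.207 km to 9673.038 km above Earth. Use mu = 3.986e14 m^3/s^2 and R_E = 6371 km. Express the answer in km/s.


r1 = 6840.2070 km = 6.840207e+06 m
r2 = 16044.0380 km = 1.6044038e+07 m
dv1 = sqrt(mu/r1)*(sqrt(2*r2/(r1+r2)) - 1) = 1405.6763 m/s
dv2 = sqrt(mu/r2)*(1 - sqrt(2*r1/(r1+r2))) = 1130.5525 m/s
total dv = |dv1| + |dv2| = 1405.6763 + 1130.5525 = 2536.2288 m/s = 2.5362 km/s

2.5362 km/s


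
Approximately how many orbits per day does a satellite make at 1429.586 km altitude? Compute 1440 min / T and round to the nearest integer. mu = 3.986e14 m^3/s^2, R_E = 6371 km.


r = 7.800586e+06 m
T = 2*pi*sqrt(r^3/mu) = 6856.4934 s = 114.2749 min
revs/day = 1440 / 114.2749 = 12.6012
Rounded: 13 revolutions per day

13 revolutions per day


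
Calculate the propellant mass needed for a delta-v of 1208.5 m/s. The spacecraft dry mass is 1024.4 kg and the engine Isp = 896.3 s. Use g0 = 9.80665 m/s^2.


ve = Isp * g0 = 896.3 * 9.80665 = 8789.700395 m/s
mass ratio = exp(dv/ve) = exp(1208.5/8789.700395) = 1.14739077
m_prop = m_dry * (mr - 1) = 1024.4 * (1.14739077 - 1)
m_prop = 150.9871 kg

150.9871 kg


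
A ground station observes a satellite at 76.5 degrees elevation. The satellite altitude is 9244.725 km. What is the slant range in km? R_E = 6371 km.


h = 9244.725 km, el = 76.5 deg
d = -R_E*sin(el) + sqrt((R_E*sin(el))^2 + 2*R_E*h + h^2)
d = -6371.0000*sin(1.3352) + sqrt((6371.0000*0.9723699)^2 + 2*6371.0000*9244.725 + 9244.725^2)
d = 9349.7687 km

9349.7687 km


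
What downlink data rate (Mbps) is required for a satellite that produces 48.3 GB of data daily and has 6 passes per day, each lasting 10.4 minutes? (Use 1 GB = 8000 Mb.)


total contact time = 6 * 10.4 * 60 = 3744.0000 s
data = 48.3 GB = 386400.0000 Mb
rate = 386400.0000 / 3744.0000 = 103.2051 Mbps

103.2051 Mbps


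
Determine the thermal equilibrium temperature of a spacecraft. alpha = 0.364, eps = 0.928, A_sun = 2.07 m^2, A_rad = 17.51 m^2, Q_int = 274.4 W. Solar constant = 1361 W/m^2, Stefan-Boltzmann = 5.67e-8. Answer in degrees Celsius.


Numerator = alpha*S*A_sun + Q_int = 0.364*1361*2.07 + 274.4 = 1299.8863 W
Denominator = eps*sigma*A_rad = 0.928*5.67e-8*17.51 = 9.2133418e-07 W/K^4
T^4 = 1.4108738e+09 K^4
T = 193.8082 K = -79.3418 C

-79.3418 degrees Celsius


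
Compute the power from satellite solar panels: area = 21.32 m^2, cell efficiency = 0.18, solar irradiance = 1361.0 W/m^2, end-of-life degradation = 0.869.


P = area * eta * S * degradation
P = 21.32 * 0.18 * 1361.0 * 0.869
P = 4538.7641 W

4538.7641 W


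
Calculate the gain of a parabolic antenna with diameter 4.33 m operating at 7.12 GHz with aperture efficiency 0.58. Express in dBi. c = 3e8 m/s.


lambda = c/f = 3e8 / 7.12e+09 = 0.04213483 m
G = eta*(pi*D/lambda)^2 = 0.58*(pi*4.33/0.04213483)^2
G = 60453.4387 (linear)
G = 10*log10(60453.4387) = 47.8142 dBi

47.8142 dBi


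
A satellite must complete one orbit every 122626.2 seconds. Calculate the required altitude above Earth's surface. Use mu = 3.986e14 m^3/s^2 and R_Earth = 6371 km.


T = 122626.2 s
r = (mu*T^2/(4*pi^2))^(1/3) = (3.986e14 * 122626.2^2 / (4*pi^2))^(1/3)
r = 5.3347577e+07 m = 53347.5771 km
alt = r - R_E = 53347.5771 - 6371 = 46976.5771 km

46976.5771 km


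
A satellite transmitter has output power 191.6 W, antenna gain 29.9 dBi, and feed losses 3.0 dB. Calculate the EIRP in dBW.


Pt = 191.6 W = 22.8240 dBW
EIRP = Pt_dBW + Gt - losses = 22.8240 + 29.9 - 3.0 = 49.7240 dBW

49.7240 dBW


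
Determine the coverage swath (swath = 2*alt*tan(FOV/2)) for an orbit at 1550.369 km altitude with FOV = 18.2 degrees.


FOV = 18.2 deg = 0.3176499 rad
swath = 2 * alt * tan(FOV/2) = 2 * 1550.369 * tan(0.158825)
swath = 2 * 1550.369 * 0.160174
swath = 496.6578 km

496.6578 km


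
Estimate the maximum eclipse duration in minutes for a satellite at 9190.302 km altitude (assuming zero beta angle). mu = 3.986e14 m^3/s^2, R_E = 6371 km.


r = 15561.3020 km
T = 321.9800 min
Eclipse fraction = arcsin(R_E/r)/pi = arcsin(6371.0000/15561.3020)/pi
= arcsin(0.409413)/pi = 0.1342665
Eclipse duration = 0.1342665 * 321.9800 = 43.2311 min

43.2311 minutes


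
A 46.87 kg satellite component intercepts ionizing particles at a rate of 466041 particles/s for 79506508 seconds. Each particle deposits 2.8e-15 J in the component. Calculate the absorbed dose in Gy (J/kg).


Total energy deposited = rate * time * E_per
  = 466041 * 79506508 * 2.8e-15 = 0.1037492 J
Dose = E_total / mass = 0.1037492 / 46.87
Dose = 0.002213553 Gy

0.0022 Gy


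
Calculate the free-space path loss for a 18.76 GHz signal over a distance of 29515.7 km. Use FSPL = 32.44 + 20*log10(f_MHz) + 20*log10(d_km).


f = 18.76 GHz = 18760.0000 MHz
d = 29515.7 km
FSPL = 32.44 + 20*log10(18760.0000) + 20*log10(29515.7)
FSPL = 32.44 + 85.4647 + 89.4011
FSPL = 207.3057 dB

207.3057 dB


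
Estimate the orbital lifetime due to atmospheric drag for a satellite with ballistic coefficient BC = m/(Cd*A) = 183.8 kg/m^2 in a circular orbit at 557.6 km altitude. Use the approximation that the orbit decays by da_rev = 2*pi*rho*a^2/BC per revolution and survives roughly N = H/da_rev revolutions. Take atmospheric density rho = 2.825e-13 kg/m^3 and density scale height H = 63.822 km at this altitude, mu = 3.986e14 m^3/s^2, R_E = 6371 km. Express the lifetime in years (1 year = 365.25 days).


a = R_E + alt = 6928.6000 km = 6.9286e+06 m
da_rev = 2*pi*rho*a^2/BC = 2*pi*2.825e-13*(6.9286e+06)^2/183.8 = 0.46360039 m per revolution
N = H/da_rev = 63822.0000 m / 0.46360039 m = 137665.9757 revolutions
P = 2*pi*sqrt(a^3/mu) = 5739.5713 s
lifetime = N*P = 137665.9757 * 5739.5713 = 7.9014368e+08 s = 9145.1815 days
years = 9145.1815 / 365.25 = 25.0381 years

25.0381 years


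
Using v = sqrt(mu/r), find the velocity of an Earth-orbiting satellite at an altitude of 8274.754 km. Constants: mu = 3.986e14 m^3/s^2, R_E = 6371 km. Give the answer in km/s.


r = R_E + alt = 6371.0 + 8274.754 = 14645.7540 km = 1.4645754e+07 m
v = sqrt(mu/r) = sqrt(3.986e14 / 1.4645754e+07) = 5216.9032 m/s = 5.2169 km/s

5.2169 km/s


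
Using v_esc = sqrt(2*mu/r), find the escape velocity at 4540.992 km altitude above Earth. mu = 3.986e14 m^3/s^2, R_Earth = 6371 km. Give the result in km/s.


r = 6371.0 + 4540.992 = 10911.9920 km = 1.0911992e+07 m
v_esc = sqrt(2*mu/r) = sqrt(2*3.986e14 / 1.0911992e+07)
v_esc = 8547.3527 m/s = 8.5474 km/s

8.5474 km/s


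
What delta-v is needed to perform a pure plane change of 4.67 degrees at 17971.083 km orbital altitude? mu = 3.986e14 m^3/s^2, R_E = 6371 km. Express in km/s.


r = 24342.0830 km = 2.4342083e+07 m
V = sqrt(mu/r) = 4046.5953 m/s
di = 4.67 deg = 0.08150688 rad
dV = 2*V*sin(di/2) = 2*4046.5953*sin(0.04075344)
dV = 329.7341 m/s = 0.3297341 km/s

0.3297 km/s


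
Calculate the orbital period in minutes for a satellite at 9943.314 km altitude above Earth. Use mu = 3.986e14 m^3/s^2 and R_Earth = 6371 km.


r = 16314.3140 km = 1.6314314e+07 m
T = 2*pi*sqrt(r^3/mu) = 2*pi*sqrt(4.3421663e+21 / 3.986e14)
T = 20737.8843 s = 345.6314 min

345.6314 minutes


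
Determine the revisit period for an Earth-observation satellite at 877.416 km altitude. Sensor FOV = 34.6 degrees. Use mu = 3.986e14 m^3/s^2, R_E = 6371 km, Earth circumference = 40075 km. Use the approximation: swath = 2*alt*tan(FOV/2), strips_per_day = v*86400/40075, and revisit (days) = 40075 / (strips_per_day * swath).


swath = 2*877.416*tan(0.301942) = 546.5693 km
v = sqrt(mu/r) = 7415.6136 m/s = 7.4156 km/s
strips/day = v*86400/40075 = 7.4156*86400/40075 = 15.9877
coverage/day = strips * swath = 15.9877 * 546.5693 = 8738.4125 km
revisit = 40075 / 8738.4125 = 4.5861 days

4.5861 days


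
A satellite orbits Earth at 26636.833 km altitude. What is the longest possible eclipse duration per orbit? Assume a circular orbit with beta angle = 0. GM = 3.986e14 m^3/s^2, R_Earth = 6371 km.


r = 33007.8330 km
T = 994.6848 min
Eclipse fraction = arcsin(R_E/r)/pi = arcsin(6371.0000/33007.8330)/pi
= arcsin(0.1930148)/pi = 0.06182654
Eclipse duration = 0.06182654 * 994.6848 = 61.4979 min

61.4979 minutes


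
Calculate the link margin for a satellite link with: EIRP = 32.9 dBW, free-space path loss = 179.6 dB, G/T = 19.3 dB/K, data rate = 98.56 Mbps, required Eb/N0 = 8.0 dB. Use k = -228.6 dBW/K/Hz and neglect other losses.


C/N0 = EIRP - FSPL + G/T - k = 32.9 - 179.6 + 19.3 - (-228.6)
C/N0 = 101.2000 dB-Hz
R_b = 98.56 Mbps = 9.856e+07 bps -> 10*log10(R_b) = 79.9370 dB-Hz
Eb/N0 = C/N0 - 10*log10(R_b) = 101.2000 - 79.9370 = 21.2630 dB
Margin = Eb/N0 - Eb/N0_req = 21.2630 - 8.0 = 13.2630 dB (link closes)

13.2630 dB


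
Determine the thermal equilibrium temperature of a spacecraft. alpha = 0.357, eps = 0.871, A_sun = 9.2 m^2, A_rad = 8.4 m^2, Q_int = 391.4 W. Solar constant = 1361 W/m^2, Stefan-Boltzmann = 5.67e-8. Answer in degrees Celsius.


Numerator = alpha*S*A_sun + Q_int = 0.357*1361*9.2 + 391.4 = 4861.4684 W
Denominator = eps*sigma*A_rad = 0.871*5.67e-8*8.4 = 4.1483988e-07 W/K^4
T^4 = 1.1718903e+10 K^4
T = 329.0196 K = 55.8696 C

55.8696 degrees Celsius


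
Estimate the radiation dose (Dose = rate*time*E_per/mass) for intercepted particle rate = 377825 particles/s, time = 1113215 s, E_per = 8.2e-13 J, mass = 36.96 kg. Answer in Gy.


Total energy deposited = rate * time * E_per
  = 377825 * 1113215 * 8.2e-13 = 0.3448924 J
Dose = E_total / mass = 0.3448924 / 36.96
Dose = 0.009331504 Gy

0.0093 Gy


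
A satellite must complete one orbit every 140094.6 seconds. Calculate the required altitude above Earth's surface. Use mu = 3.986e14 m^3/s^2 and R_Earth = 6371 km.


T = 140094.6 s
r = (mu*T^2/(4*pi^2))^(1/3) = (3.986e14 * 140094.6^2 / (4*pi^2))^(1/3)
r = 5.8300657e+07 m = 58300.6571 km
alt = r - R_E = 58300.6571 - 6371 = 51929.6571 km

51929.6571 km


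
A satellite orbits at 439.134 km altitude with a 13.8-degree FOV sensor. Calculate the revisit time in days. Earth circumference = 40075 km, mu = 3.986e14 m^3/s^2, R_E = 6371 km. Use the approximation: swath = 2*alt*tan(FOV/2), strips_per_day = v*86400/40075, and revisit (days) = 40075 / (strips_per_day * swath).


swath = 2*439.134*tan(0.1204277) = 106.2821 km
v = sqrt(mu/r) = 7650.5176 m/s = 7.6505 km/s
strips/day = v*86400/40075 = 7.6505*86400/40075 = 16.4942
coverage/day = strips * swath = 16.4942 * 106.2821 = 1753.0374 km
revisit = 40075 / 1753.0374 = 22.8603 days

22.8603 days


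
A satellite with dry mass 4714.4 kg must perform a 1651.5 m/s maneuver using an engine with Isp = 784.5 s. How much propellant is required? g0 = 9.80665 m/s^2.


ve = Isp * g0 = 784.5 * 9.80665 = 7693.316925 m/s
mass ratio = exp(dv/ve) = exp(1651.5/7693.316925) = 1.23944889
m_prop = m_dry * (mr - 1) = 4714.4 * (1.23944889 - 1)
m_prop = 1128.8578 kg

1128.8578 kg
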